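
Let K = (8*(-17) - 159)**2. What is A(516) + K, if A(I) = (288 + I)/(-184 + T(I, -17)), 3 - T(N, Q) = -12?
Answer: 14706421/169 ≈ 87020.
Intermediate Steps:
T(N, Q) = 15 (T(N, Q) = 3 - 1*(-12) = 3 + 12 = 15)
A(I) = -288/169 - I/169 (A(I) = (288 + I)/(-184 + 15) = (288 + I)/(-169) = (288 + I)*(-1/169) = -288/169 - I/169)
K = 87025 (K = (-136 - 159)**2 = (-295)**2 = 87025)
A(516) + K = (-288/169 - 1/169*516) + 87025 = (-288/169 - 516/169) + 87025 = -804/169 + 87025 = 14706421/169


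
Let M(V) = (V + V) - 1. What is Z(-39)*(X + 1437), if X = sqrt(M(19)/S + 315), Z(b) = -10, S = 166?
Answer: -14370 - 5*sqrt(8686282)/83 ≈ -14548.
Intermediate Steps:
M(V) = -1 + 2*V (M(V) = 2*V - 1 = -1 + 2*V)
X = sqrt(8686282)/166 (X = sqrt((-1 + 2*19)/166 + 315) = sqrt((-1 + 38)*(1/166) + 315) = sqrt(37*(1/166) + 315) = sqrt(37/166 + 315) = sqrt(52327/166) = sqrt(8686282)/166 ≈ 17.755)
Z(-39)*(X + 1437) = -10*(sqrt(8686282)/166 + 1437) = -10*(1437 + sqrt(8686282)/166) = -14370 - 5*sqrt(8686282)/83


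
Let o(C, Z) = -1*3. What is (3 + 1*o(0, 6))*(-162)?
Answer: 0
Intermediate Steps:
o(C, Z) = -3
(3 + 1*o(0, 6))*(-162) = (3 + 1*(-3))*(-162) = (3 - 3)*(-162) = 0*(-162) = 0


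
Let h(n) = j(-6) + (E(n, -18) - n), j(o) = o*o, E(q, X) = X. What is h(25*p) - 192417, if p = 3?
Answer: -192474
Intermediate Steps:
j(o) = o²
h(n) = 18 - n (h(n) = (-6)² + (-18 - n) = 36 + (-18 - n) = 18 - n)
h(25*p) - 192417 = (18 - 25*3) - 192417 = (18 - 1*75) - 192417 = (18 - 75) - 192417 = -57 - 192417 = -192474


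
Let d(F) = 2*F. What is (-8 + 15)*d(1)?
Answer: 14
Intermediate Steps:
(-8 + 15)*d(1) = (-8 + 15)*(2*1) = 7*2 = 14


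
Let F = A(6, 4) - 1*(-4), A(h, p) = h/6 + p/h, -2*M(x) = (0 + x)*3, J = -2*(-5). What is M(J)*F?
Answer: -85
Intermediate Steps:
J = 10
M(x) = -3*x/2 (M(x) = -(0 + x)*3/2 = -x*3/2 = -3*x/2)
A(h, p) = h/6 + p/h (A(h, p) = h*(⅙) + p/h = h/6 + p/h)
F = 17/3 (F = ((⅙)*6 + 4/6) - 1*(-4) = (1 + 4*(⅙)) + 4 = (1 + ⅔) + 4 = 5/3 + 4 = 17/3 ≈ 5.6667)
M(J)*F = -3/2*10*(17/3) = -15*17/3 = -85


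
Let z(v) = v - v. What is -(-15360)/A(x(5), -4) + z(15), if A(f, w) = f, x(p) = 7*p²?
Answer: 3072/35 ≈ 87.771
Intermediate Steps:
z(v) = 0
-(-15360)/A(x(5), -4) + z(15) = -(-15360)/(7*5²) + 0 = -(-15360)/(7*25) + 0 = -(-15360)/175 + 0 = -48*(-64/35) + 0 = 3072/35 + 0 = 3072/35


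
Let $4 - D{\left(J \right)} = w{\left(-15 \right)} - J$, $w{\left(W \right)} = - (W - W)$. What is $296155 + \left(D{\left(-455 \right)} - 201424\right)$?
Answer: $94280$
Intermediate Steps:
$w{\left(W \right)} = 0$ ($w{\left(W \right)} = \left(-1\right) 0 = 0$)
$D{\left(J \right)} = 4 + J$ ($D{\left(J \right)} = 4 - \left(0 - J\right) = 4 - - J = 4 + J$)
$296155 + \left(D{\left(-455 \right)} - 201424\right) = 296155 + \left(\left(4 - 455\right) - 201424\right) = 296155 - 201875 = 94280$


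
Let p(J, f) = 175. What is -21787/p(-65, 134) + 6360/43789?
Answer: -952917943/7663075 ≈ -124.35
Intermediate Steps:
-21787/p(-65, 134) + 6360/43789 = -21787/175 + 6360/43789 = -952917943/7663075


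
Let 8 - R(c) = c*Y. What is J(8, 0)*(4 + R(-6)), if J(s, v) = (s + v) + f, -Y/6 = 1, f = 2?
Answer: -240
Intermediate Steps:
Y = -6 (Y = -6*1 = -6)
J(s, v) = 2 + s + v (J(s, v) = (s + v) + 2 = 2 + s + v)
R(c) = 8 + 6*c (R(c) = 8 - c*(-6) = 8 - (-6)*c = 8 + 6*c)
J(8, 0)*(4 + R(-6)) = (2 + 8 + 0)*(4 + (8 + 6*(-6))) = 10*(4 + (8 - 36)) = 10*(4 - 28) = 10*(-24) = -240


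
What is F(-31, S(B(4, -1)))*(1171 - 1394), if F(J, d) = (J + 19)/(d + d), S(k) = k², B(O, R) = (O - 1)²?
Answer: 446/27 ≈ 16.519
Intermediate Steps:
B(O, R) = (-1 + O)²
F(J, d) = (19 + J)/(2*d) (F(J, d) = (19 + J)/((2*d)) = (19 + J)*(1/(2*d)) = (19 + J)/(2*d))
F(-31, S(B(4, -1)))*(1171 - 1394) = ((19 - 31)/(2*(((-1 + 4)²)²)))*(1171 - 1394) = ((½)*(-12)/(3²)²)*(-223) = ((½)*(-12)/9²)*(-223) = ((½)*(-12)/81)*(-223) = ((½)*(1/81)*(-12))*(-223) = -2/27*(-223) = 446/27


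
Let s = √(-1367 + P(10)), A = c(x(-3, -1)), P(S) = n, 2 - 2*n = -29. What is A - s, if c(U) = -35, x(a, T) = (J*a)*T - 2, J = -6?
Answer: -35 - I*√5406/2 ≈ -35.0 - 36.763*I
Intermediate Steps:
n = 31/2 (n = 1 - ½*(-29) = 1 + 29/2 = 31/2 ≈ 15.500)
x(a, T) = -2 - 6*T*a (x(a, T) = (-6*a)*T - 2 = -6*T*a - 2 = -2 - 6*T*a)
P(S) = 31/2
A = -35
s = I*√5406/2 (s = √(-1367 + 31/2) = √(-2703/2) = I*√5406/2 ≈ 36.763*I)
A - s = -35 - I*√5406/2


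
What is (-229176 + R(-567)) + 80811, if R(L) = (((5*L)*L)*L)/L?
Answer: 1459080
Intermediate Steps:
R(L) = 5*L**2 (R(L) = ((5*L**2)*L)/L = (5*L**3)/L = 5*L**2)
(-229176 + R(-567)) + 80811 = (-229176 + 5*(-567)**2) + 80811 = (-229176 + 5*321489) + 80811 = (-229176 + 1607445) + 80811 = 1378269 + 80811 = 1459080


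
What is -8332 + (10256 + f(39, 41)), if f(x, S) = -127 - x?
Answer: 1758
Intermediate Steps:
-8332 + (10256 + f(39, 41)) = -8332 + (10256 + (-127 - 1*39)) = -8332 + (10256 + (-127 - 39)) = -8332 + (10256 - 166) = -8332 + 10090 = 1758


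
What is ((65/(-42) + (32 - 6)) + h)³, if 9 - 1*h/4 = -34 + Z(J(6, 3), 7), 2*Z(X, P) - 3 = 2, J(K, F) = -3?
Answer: 480232637191/74088 ≈ 6.4819e+6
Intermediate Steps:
Z(X, P) = 5/2 (Z(X, P) = 3/2 + (½)*2 = 3/2 + 1 = 5/2)
h = 162 (h = 36 - 4*(-34 + 5/2) = 36 - 4*(-63/2) = 36 + 126 = 162)
((65/(-42) + (32 - 6)) + h)³ = ((65/(-42) + (32 - 6)) + 162)³ = ((65*(-1/42) + 26) + 162)³ = ((-65/42 + 26) + 162)³ = (1027/42 + 162)³ = (7831/42)³ = 480232637191/74088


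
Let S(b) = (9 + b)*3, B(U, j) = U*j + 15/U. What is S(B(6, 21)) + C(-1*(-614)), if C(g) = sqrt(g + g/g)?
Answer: 825/2 + sqrt(615) ≈ 437.30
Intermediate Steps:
B(U, j) = 15/U + U*j
S(b) = 27 + 3*b
C(g) = sqrt(1 + g) (C(g) = sqrt(g + 1) = sqrt(1 + g))
S(B(6, 21)) + C(-1*(-614)) = (27 + 3*(15/6 + 6*21)) + sqrt(1 - 1*(-614)) = (27 + 3*(15*(1/6) + 126)) + sqrt(1 + 614) = (27 + 3*(5/2 + 126)) + sqrt(615) = (27 + 3*(257/2)) + sqrt(615) = (27 + 771/2) + sqrt(615) = 825/2 + sqrt(615)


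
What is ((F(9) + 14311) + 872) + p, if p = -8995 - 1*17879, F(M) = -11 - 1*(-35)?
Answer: -11667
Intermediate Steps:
F(M) = 24 (F(M) = -11 + 35 = 24)
p = -26874 (p = -8995 - 17879 = -26874)
((F(9) + 14311) + 872) + p = ((24 + 14311) + 872) - 26874 = (14335 + 872) - 26874 = 15207 - 26874 = -11667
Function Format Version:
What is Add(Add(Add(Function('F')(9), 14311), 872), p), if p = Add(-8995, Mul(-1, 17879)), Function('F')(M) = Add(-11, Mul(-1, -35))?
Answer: -11667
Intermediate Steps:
Function('F')(M) = 24 (Function('F')(M) = Add(-11, 35) = 24)
p = -26874 (p = Add(-8995, -17879) = -26874)
Add(Add(Add(Function('F')(9), 14311), 872), p) = Add(Add(Add(24, 14311), 872), -26874) = Add(Add(14335, 872), -26874) = Add(15207, -26874) = -11667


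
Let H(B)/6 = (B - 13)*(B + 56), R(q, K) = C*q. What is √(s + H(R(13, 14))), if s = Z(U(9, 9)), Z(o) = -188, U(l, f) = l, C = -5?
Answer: 2*√1006 ≈ 63.435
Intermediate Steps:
R(q, K) = -5*q
H(B) = 6*(-13 + B)*(56 + B) (H(B) = 6*((B - 13)*(B + 56)) = 6*((-13 + B)*(56 + B)) = 6*(-13 + B)*(56 + B))
s = -188
√(s + H(R(13, 14))) = √(-188 + (-4368 + 6*(-5*13)² + 258*(-5*13))) = √(-188 + (-4368 + 6*(-65)² + 258*(-65))) = √(-188 + (-4368 + 6*4225 - 16770)) = √(-188 + (-4368 + 25350 - 16770)) = √(-188 + 4212) = √4024 = 2*√1006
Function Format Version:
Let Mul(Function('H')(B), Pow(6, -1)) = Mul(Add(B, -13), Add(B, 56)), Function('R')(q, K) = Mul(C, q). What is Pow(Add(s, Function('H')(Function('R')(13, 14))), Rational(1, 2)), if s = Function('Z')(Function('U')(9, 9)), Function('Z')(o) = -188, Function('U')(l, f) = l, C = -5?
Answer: Mul(2, Pow(1006, Rational(1, 2))) ≈ 63.435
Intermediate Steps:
Function('R')(q, K) = Mul(-5, q)
Function('H')(B) = Mul(6, Add(-13, B), Add(56, B)) (Function('H')(B) = Mul(6, Mul(Add(B, -13), Add(B, 56))) = Mul(6, Mul(Add(-13, B), Add(56, B))) = Mul(6, Add(-13, B), Add(56, B)))
s = -188
Pow(Add(s, Function('H')(Function('R')(13, 14))), Rational(1, 2)) = Pow(Add(-188, Add(-4368, Mul(6, Pow(Mul(-5, 13), 2)), Mul(258, Mul(-5, 13)))), Rational(1, 2)) = Pow(Add(-188, Add(-4368, Mul(6, Pow(-65, 2)), Mul(258, -65))), Rational(1, 2)) = Pow(Add(-188, Add(-4368, Mul(6, 4225), -16770)), Rational(1, 2)) = Pow(Add(-188, Add(-4368, 25350, -16770)), Rational(1, 2)) = Pow(Add(-188, 4212), Rational(1, 2)) = Pow(4024, Rational(1, 2)) = Mul(2, Pow(1006, Rational(1, 2)))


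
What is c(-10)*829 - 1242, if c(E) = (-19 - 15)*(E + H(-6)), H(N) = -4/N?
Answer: 785482/3 ≈ 2.6183e+5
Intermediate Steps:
c(E) = -68/3 - 34*E (c(E) = (-19 - 15)*(E - 4/(-6)) = -34*(E - 4*(-⅙)) = -34*(E + ⅔) = -34*(⅔ + E) = -68/3 - 34*E)
c(-10)*829 - 1242 = (-68/3 - 34*(-10))*829 - 1242 = (-68/3 + 340)*829 - 1242 = (952/3)*829 - 1242 = 789208/3 - 1242 = 785482/3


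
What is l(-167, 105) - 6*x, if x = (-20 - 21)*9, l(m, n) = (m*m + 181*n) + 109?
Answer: 49217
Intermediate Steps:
l(m, n) = 109 + m² + 181*n (l(m, n) = (m² + 181*n) + 109 = 109 + m² + 181*n)
x = -369 (x = -41*9 = -369)
l(-167, 105) - 6*x = (109 + (-167)² + 181*105) - 6*(-369) = (109 + 27889 + 19005) - 1*(-2214) = 47003 + 2214 = 49217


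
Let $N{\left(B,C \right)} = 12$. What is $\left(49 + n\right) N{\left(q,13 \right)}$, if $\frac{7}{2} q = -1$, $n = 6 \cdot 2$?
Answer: $732$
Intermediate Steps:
$n = 12$
$q = - \frac{2}{7}$ ($q = \frac{2}{7} \left(-1\right) = - \frac{2}{7} \approx -0.28571$)
$\left(49 + n\right) N{\left(q,13 \right)} = \left(49 + 12\right) 12 = 61 \cdot 12 = 732$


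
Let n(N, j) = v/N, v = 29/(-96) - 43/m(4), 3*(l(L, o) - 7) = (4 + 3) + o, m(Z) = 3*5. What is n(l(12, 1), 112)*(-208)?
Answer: 19773/290 ≈ 68.183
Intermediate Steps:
m(Z) = 15
l(L, o) = 28/3 + o/3 (l(L, o) = 7 + ((4 + 3) + o)/3 = 7 + (7 + o)/3 = 7 + (7/3 + o/3) = 28/3 + o/3)
v = -507/160 (v = 29/(-96) - 43/15 = 29*(-1/96) - 43*1/15 = -29/96 - 43/15 = -507/160 ≈ -3.1688)
n(N, j) = -507/(160*N)
n(l(12, 1), 112)*(-208) = -507/(160*(28/3 + (⅓)*1))*(-208) = -507/(160*(28/3 + ⅓))*(-208) = -507/(160*29/3)*(-208) = -507/160*3/29*(-208) = -1521/4640*(-208) = 19773/290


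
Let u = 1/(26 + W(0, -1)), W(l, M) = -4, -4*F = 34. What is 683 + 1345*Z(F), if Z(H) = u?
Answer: 16371/22 ≈ 744.14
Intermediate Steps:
F = -17/2 (F = -¼*34 = -17/2 ≈ -8.5000)
u = 1/22 (u = 1/(26 - 4) = 1/22 ≈ 0.045455)
Z(H) = 1/22
683 + 1345*Z(F) = 683 + 1345*(1/22) = 683 + 1345/22 = 16371/22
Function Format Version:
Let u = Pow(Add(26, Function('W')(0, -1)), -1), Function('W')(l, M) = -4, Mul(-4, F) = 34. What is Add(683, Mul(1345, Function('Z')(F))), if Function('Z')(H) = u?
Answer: Rational(16371, 22) ≈ 744.14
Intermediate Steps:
F = Rational(-17, 2) (F = Mul(Rational(-1, 4), 34) = Rational(-17, 2) ≈ -8.5000)
u = Rational(1, 22) (u = Pow(Add(26, -4), -1) = Pow(22, -1) = Rational(1, 22) ≈ 0.045455)
Function('Z')(H) = Rational(1, 22)
Add(683, Mul(1345, Function('Z')(F))) = Add(683, Mul(1345, Rational(1, 22))) = Add(683, Rational(1345, 22)) = Rational(16371, 22)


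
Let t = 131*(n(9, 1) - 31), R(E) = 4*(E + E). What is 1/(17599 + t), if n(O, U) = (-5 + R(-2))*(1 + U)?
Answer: 1/8036 ≈ 0.00012444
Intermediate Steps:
R(E) = 8*E (R(E) = 4*(2*E) = 8*E)
n(O, U) = -21 - 21*U (n(O, U) = (-5 + 8*(-2))*(1 + U) = (-5 - 16)*(1 + U) = -21*(1 + U) = -21 - 21*U)
t = -9563 (t = 131*((-21 - 21*1) - 31) = 131*((-21 - 21) - 31) = 131*(-42 - 31) = 131*(-73) = -9563)
1/(17599 + t) = 1/(17599 - 9563) = 1/8036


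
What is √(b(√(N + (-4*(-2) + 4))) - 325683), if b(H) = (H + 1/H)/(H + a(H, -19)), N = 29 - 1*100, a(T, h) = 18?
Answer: √59*√((-345875346 - 19215239*I*√59)/(18 + I*√59))/59 ≈ 0.00031092 + 570.69*I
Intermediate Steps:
N = -71 (N = 29 - 100 = -71)
b(H) = (H + 1/H)/(18 + H) (b(H) = (H + 1/H)/(H + 18) = (H + 1/H)/(18 + H))
√(b(√(N + (-4*(-2) + 4))) - 325683) = √((1 + (√(-71 + (-4*(-2) + 4)))²)/((√(-71 + (-4*(-2) + 4)))*(18 + √(-71 + (-4*(-2) + 4)))) - 325683) = √((1 + (√(-71 + (8 + 4)))²)/((√(-71 + (8 + 4)))*(18 + √(-71 + (8 + 4)))) - 325683) = √((1 + (√(-71 + 12))²)/((√(-71 + 12))*(18 + √(-71 + 12))) - 325683) = √((1 + (√(-59))²)/((√(-59))*(18 + √(-59))) - 325683) = √((1 + (I*√59)²)/(((I*√59))*(18 + I*√59)) - 325683) = √((-I*√59/59)*(1 - 59)/(18 + I*√59) - 325683) = √(-I*√59/59*(-58)/(18 + I*√59) - 325683) = √(58*I*√59/(59*(18 + I*√59)) - 325683) = √(-325683 + 58*I*√59/(59*(18 + I*√59)))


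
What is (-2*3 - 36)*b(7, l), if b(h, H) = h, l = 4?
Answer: -294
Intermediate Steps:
(-2*3 - 36)*b(7, l) = (-2*3 - 36)*7 = (-6 - 36)*7 = -42*7 = -294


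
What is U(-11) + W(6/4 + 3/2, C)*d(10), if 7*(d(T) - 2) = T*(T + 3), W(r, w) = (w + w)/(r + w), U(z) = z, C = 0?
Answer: -11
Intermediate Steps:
W(r, w) = 2*w/(r + w) (W(r, w) = (2*w)/(r + w) = 2*w/(r + w))
d(T) = 2 + T*(3 + T)/7 (d(T) = 2 + (T*(T + 3))/7 = 2 + (T*(3 + T))/7 = 2 + T*(3 + T)/7)
U(-11) + W(6/4 + 3/2, C)*d(10) = -11 + (2*0/((6/4 + 3/2) + 0))*(2 + (⅐)*10² + (3/7)*10) = -11 + (2*0/((6*(¼) + 3*(½)) + 0))*(2 + (⅐)*100 + 30/7) = -11 + (2*0/((3/2 + 3/2) + 0))*(2 + 100/7 + 30/7) = -11 + (2*0/(3 + 0))*(144/7) = -11 + (2*0/3)*(144/7) = -11 + (2*0*(⅓))*(144/7) = -11 + 0*(144/7) = -11 + 0 = -11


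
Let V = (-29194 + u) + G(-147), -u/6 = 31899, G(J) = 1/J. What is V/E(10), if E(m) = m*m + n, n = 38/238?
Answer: -19008601/8631 ≈ -2202.4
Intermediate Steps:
u = -191394 (u = -6*31899 = -191394)
n = 19/119 (n = 38*(1/238) = 19/119 ≈ 0.15966)
V = -32426437/147 (V = (-29194 - 191394) + 1/(-147) = -220588 - 1/147 = -32426437/147 ≈ -2.2059e+5)
E(m) = 19/119 + m² (E(m) = m*m + 19/119 = m² + 19/119 = 19/119 + m²)
V/E(10) = -32426437/(147*(19/119 + 10²)) = -32426437/(147*(19/119 + 100)) = -32426437/(147*11919/119) = -32426437/147*119/11919 = -19008601/8631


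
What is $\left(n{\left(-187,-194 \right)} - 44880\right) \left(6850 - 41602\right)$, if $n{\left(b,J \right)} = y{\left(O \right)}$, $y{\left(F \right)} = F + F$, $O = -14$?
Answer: $1560642816$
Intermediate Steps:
$y{\left(F \right)} = 2 F$
$n{\left(b,J \right)} = -28$ ($n{\left(b,J \right)} = 2 \left(-14\right) = -28$)
$\left(n{\left(-187,-194 \right)} - 44880\right) \left(6850 - 41602\right) = \left(-28 - 44880\right) \left(6850 - 41602\right) = \left(-44908\right) \left(-34752\right) = 1560642816$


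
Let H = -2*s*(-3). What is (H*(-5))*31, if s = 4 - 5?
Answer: 930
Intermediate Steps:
s = -1
H = -6 (H = -2*(-1)*(-3) = 2*(-3) = -6)
(H*(-5))*31 = -6*(-5)*31 = 30*31 = 930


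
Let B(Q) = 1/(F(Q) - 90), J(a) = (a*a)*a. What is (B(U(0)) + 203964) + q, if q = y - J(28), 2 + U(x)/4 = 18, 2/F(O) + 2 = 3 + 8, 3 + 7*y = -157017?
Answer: 902587649/5656 ≈ 1.5958e+5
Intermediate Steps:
y = -157020/7 (y = -3/7 + (⅐)*(-157017) = -3/7 - 22431 = -157020/7 ≈ -22431.)
F(O) = 2/9 (F(O) = 2/(-2 + (3 + 8)) = 2/(-2 + 11) = 2/9)
J(a) = a³ (J(a) = a²*a = a³)
U(x) = 64 (U(x) = -8 + 4*18 = -8 + 72 = 64)
B(Q) = -9/808 (B(Q) = 1/(2/9 - 90) = 1/(-808/9) = -9/808)
q = -310684/7 (q = -157020/7 - 1*28³ = -157020/7 - 1*21952 = -157020/7 - 21952 = -310684/7 ≈ -44383.)
(B(U(0)) + 203964) + q = (-9/808 + 203964) - 310684/7 = 164802903/808 - 310684/7 = 902587649/5656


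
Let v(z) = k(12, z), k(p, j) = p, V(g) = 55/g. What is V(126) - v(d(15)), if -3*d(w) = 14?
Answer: -1457/126 ≈ -11.563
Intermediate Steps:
d(w) = -14/3 (d(w) = -⅓*14 = -14/3)
v(z) = 12
V(126) - v(d(15)) = 55/126 - 1*12 = 55*(1/126) - 12 = 55/126 - 12 = -1457/126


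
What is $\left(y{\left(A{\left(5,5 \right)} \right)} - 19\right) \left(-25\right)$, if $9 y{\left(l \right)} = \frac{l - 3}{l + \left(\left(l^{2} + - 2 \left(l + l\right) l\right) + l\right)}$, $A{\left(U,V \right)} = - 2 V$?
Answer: $\frac{273535}{576} \approx 474.89$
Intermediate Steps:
$y{\left(l \right)} = \frac{-3 + l}{9 \left(- 3 l^{2} + 2 l\right)}$ ($y{\left(l \right)} = \frac{\left(l - 3\right) \frac{1}{l + \left(\left(l^{2} + - 2 \left(l + l\right) l\right) + l\right)}}{9} = \frac{\left(-3 + l\right) \frac{1}{l + \left(\left(l^{2} + - 2 \cdot 2 l l\right) + l\right)}}{9} = \frac{\left(-3 + l\right) \frac{1}{l + \left(\left(l^{2} + - 4 l l\right) + l\right)}}{9} = \frac{\left(-3 + l\right) \frac{1}{l + \left(\left(l^{2} - 4 l^{2}\right) + l\right)}}{9} = \frac{\left(-3 + l\right) \frac{1}{l - \left(- l + 3 l^{2}\right)}}{9} = \frac{\left(-3 + l\right) \frac{1}{- 3 l^{2} + 2 l}}{9} = \frac{\frac{1}{- 3 l^{2} + 2 l} \left(-3 + l\right)}{9} = \frac{-3 + l}{9 \left(- 3 l^{2} + 2 l\right)}$)
$\left(y{\left(A{\left(5,5 \right)} \right)} - 19\right) \left(-25\right) = \left(\frac{3 - \left(-2\right) 5}{9 \left(\left(-2\right) 5\right) \left(-2 + 3 \left(\left(-2\right) 5\right)\right)} - 19\right) \left(-25\right) = \left(\frac{3 - -10}{9 \left(-10\right) \left(-2 + 3 \left(-10\right)\right)} - 19\right) \left(-25\right) = \left(\frac{1}{9} \left(- \frac{1}{10}\right) \frac{1}{-2 - 30} \left(3 + 10\right) - 19\right) \left(-25\right) = \left(\frac{1}{9} \left(- \frac{1}{10}\right) \frac{1}{-32} \cdot 13 - 19\right) \left(-25\right) = \left(\frac{1}{9} \left(- \frac{1}{10}\right) \left(- \frac{1}{32}\right) 13 - 19\right) \left(-25\right) = \left(\frac{13}{2880} - 19\right) \left(-25\right) = \left(- \frac{54707}{2880}\right) \left(-25\right) = \frac{273535}{576}$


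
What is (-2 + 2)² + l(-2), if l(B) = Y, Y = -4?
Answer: -4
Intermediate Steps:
l(B) = -4
(-2 + 2)² + l(-2) = (-2 + 2)² - 4 = 0² - 4 = 0 - 4 = -4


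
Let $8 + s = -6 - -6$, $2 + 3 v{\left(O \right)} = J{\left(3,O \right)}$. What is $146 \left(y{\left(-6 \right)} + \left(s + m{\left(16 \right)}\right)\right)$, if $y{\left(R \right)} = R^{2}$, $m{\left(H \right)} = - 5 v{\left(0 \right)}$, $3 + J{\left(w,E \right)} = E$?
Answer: $\frac{15914}{3} \approx 5304.7$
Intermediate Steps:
$J{\left(w,E \right)} = -3 + E$
$v{\left(O \right)} = - \frac{5}{3} + \frac{O}{3}$ ($v{\left(O \right)} = - \frac{2}{3} + \frac{-3 + O}{3} = - \frac{2}{3} + \left(-1 + \frac{O}{3}\right) = - \frac{5}{3} + \frac{O}{3}$)
$m{\left(H \right)} = \frac{25}{3}$ ($m{\left(H \right)} = - 5 \left(- \frac{5}{3} + \frac{1}{3} \cdot 0\right) = - 5 \left(- \frac{5}{3} + 0\right) = \left(-5\right) \left(- \frac{5}{3}\right) = \frac{25}{3}$)
$s = -8$ ($s = -8 - 0 = -8 + \left(-6 + 6\right) = -8 + 0 = -8$)
$146 \left(y{\left(-6 \right)} + \left(s + m{\left(16 \right)}\right)\right) = 146 \left(\left(-6\right)^{2} + \left(-8 + \frac{25}{3}\right)\right) = 146 \left(36 + \frac{1}{3}\right) = 146 \cdot \frac{109}{3} = \frac{15914}{3}$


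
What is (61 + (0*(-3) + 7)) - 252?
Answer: -184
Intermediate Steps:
(61 + (0*(-3) + 7)) - 252 = (61 + (0 + 7)) - 252 = (61 + 7) - 252 = 68 - 252 = -184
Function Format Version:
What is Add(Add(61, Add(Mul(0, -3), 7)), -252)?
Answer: -184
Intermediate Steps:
Add(Add(61, Add(Mul(0, -3), 7)), -252) = Add(Add(61, Add(0, 7)), -252) = Add(Add(61, 7), -252) = Add(68, -252) = -184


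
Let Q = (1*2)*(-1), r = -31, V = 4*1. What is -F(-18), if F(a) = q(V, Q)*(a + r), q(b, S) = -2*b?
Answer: -392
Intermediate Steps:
V = 4
Q = -2 (Q = 2*(-1) = -2)
F(a) = 248 - 8*a (F(a) = (-2*4)*(a - 31) = -8*(-31 + a) = 248 - 8*a)
-F(-18) = -(248 - 8*(-18)) = -(248 + 144) = -1*392 = -392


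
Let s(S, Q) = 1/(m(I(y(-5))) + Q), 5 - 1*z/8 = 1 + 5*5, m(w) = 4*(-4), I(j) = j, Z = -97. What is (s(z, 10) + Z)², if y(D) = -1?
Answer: 339889/36 ≈ 9441.4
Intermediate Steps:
m(w) = -16
z = -168 (z = 40 - 8*(1 + 5*5) = 40 - 8*(1 + 25) = 40 - 8*26 = 40 - 208 = -168)
s(S, Q) = 1/(-16 + Q)
(s(z, 10) + Z)² = (1/(-16 + 10) - 97)² = (1/(-6) - 97)² = (-⅙ - 97)² = (-583/6)² = 339889/36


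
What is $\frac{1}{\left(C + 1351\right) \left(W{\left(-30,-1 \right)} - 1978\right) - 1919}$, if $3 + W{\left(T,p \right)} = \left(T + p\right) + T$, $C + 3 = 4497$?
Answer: $- \frac{1}{11937409} \approx -8.377 \cdot 10^{-8}$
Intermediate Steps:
$C = 4494$ ($C = -3 + 4497 = 4494$)
$W{\left(T,p \right)} = -3 + p + 2 T$ ($W{\left(T,p \right)} = -3 + \left(\left(T + p\right) + T\right) = -3 + \left(p + 2 T\right) = -3 + p + 2 T$)
$\frac{1}{\left(C + 1351\right) \left(W{\left(-30,-1 \right)} - 1978\right) - 1919} = \frac{1}{\left(4494 + 1351\right) \left(\left(-3 - 1 + 2 \left(-30\right)\right) - 1978\right) - 1919} = \frac{1}{5845 \left(\left(-3 - 1 - 60\right) - 1978\right) - 1919} = \frac{1}{5845 \left(-64 - 1978\right) - 1919} = \frac{1}{5845 \left(-2042\right) - 1919} = \frac{1}{-11935490 - 1919} = \frac{1}{-11937409} = - \frac{1}{11937409}$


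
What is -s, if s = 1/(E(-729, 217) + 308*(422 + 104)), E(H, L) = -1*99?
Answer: -1/161909 ≈ -6.1763e-6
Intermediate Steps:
E(H, L) = -99
s = 1/161909 (s = 1/(-99 + 308*(422 + 104)) = 1/(-99 + 308*526) = 1/(-99 + 162008) = 1/161909 ≈ 6.1763e-6)
-s = -1*1/161909 = -1/161909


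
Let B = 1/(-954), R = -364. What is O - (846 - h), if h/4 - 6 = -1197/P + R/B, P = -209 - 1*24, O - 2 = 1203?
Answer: 323736619/233 ≈ 1.3894e+6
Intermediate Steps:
O = 1205 (O = 2 + 1203 = 1205)
B = -1/954 ≈ -0.0010482
P = -233 (P = -209 - 24 = -233)
h = 323652972/233 (h = 24 + 4*(-1197/(-233) - 364/(-1/954)) = 24 + 4*(-1197*(-1/233) - 364*(-954)) = 24 + 4*(1197/233 + 347256) = 24 + 4*(80911845/233) = 24 + 323647380/233 = 323652972/233 ≈ 1.3891e+6)
O - (846 - h) = 1205 - (846 - 1*323652972/233) = 1205 - (846 - 323652972/233) = 1205 - 1*(-323455854/233) = 1205 + 323455854/233 = 323736619/233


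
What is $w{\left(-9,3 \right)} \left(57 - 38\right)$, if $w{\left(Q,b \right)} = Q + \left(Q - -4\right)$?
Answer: $-266$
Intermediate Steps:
$w{\left(Q,b \right)} = 4 + 2 Q$ ($w{\left(Q,b \right)} = Q + \left(Q + 4\right) = Q + \left(4 + Q\right) = 4 + 2 Q$)
$w{\left(-9,3 \right)} \left(57 - 38\right) = \left(4 + 2 \left(-9\right)\right) \left(57 - 38\right) = \left(4 - 18\right) 19 = \left(-14\right) 19 = -266$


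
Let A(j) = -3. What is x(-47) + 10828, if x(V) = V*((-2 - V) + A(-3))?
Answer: 8854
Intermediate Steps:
x(V) = V*(-5 - V) (x(V) = V*((-2 - V) - 3) = V*(-5 - V))
x(-47) + 10828 = -1*(-47)*(5 - 47) + 10828 = -1*(-47)*(-42) + 10828 = -1974 + 10828 = 8854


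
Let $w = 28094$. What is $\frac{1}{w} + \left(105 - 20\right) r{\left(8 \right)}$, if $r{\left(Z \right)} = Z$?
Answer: $\frac{19103921}{28094} \approx 680.0$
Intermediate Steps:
$\frac{1}{w} + \left(105 - 20\right) r{\left(8 \right)} = \frac{1}{28094} + \left(105 - 20\right) 8 = \frac{1}{28094} + 85 \cdot 8 = \frac{1}{28094} + 680 = \frac{19103921}{28094}$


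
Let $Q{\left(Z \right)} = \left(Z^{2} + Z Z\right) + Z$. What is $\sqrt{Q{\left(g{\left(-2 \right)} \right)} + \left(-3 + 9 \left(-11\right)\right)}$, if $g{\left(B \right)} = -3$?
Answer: $i \sqrt{87} \approx 9.3274 i$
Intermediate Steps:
$Q{\left(Z \right)} = Z + 2 Z^{2}$ ($Q{\left(Z \right)} = \left(Z^{2} + Z^{2}\right) + Z = 2 Z^{2} + Z = Z + 2 Z^{2}$)
$\sqrt{Q{\left(g{\left(-2 \right)} \right)} + \left(-3 + 9 \left(-11\right)\right)} = \sqrt{- 3 \left(1 + 2 \left(-3\right)\right) + \left(-3 + 9 \left(-11\right)\right)} = \sqrt{- 3 \left(1 - 6\right) - 102} = \sqrt{\left(-3\right) \left(-5\right) - 102} = \sqrt{15 - 102} = \sqrt{-87} = i \sqrt{87}$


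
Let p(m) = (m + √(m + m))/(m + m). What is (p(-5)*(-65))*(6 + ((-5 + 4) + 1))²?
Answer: -1170 + 234*I*√10 ≈ -1170.0 + 739.97*I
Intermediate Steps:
p(m) = (m + √2*√m)/(2*m) (p(m) = (m + √(2*m))/((2*m)) = (m + √2*√m)*(1/(2*m)) = (m + √2*√m)/(2*m))
(p(-5)*(-65))*(6 + ((-5 + 4) + 1))² = ((½ + √2/(2*√(-5)))*(-65))*(6 + ((-5 + 4) + 1))² = ((½ + √2*(-I*√5/5)/2)*(-65))*(6 + (-1 + 1))² = ((½ - I*√10/10)*(-65))*(6 + 0)² = (-65/2 + 13*I*√10/2)*6² = (-65/2 + 13*I*√10/2)*36 = -1170 + 234*I*√10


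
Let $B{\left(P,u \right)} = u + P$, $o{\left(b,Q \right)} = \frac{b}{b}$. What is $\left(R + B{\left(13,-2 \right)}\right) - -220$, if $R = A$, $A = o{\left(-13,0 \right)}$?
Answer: $232$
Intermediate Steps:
$o{\left(b,Q \right)} = 1$
$A = 1$
$R = 1$
$B{\left(P,u \right)} = P + u$
$\left(R + B{\left(13,-2 \right)}\right) - -220 = \left(1 + \left(13 - 2\right)\right) - -220 = \left(1 + 11\right) + 220 = 12 + 220 = 232$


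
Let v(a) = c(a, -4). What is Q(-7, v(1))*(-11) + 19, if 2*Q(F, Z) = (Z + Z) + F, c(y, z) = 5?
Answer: 5/2 ≈ 2.5000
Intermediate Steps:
v(a) = 5
Q(F, Z) = Z + F/2 (Q(F, Z) = ((Z + Z) + F)/2 = (2*Z + F)/2 = (F + 2*Z)/2 = Z + F/2)
Q(-7, v(1))*(-11) + 19 = (5 + (1/2)*(-7))*(-11) + 19 = (5 - 7/2)*(-11) + 19 = (3/2)*(-11) + 19 = -33/2 + 19 = 5/2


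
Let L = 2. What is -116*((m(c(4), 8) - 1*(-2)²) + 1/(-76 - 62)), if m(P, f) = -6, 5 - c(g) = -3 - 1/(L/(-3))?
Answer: 80098/69 ≈ 1160.8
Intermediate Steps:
c(g) = 13/2 (c(g) = 5 - (-3 - 1/(2/(-3))) = 5 - (-3 - 1/(2*(-⅓))) = 5 - (-3 - 1/(-⅔)) = 5 - (-3 - 1*(-3/2)) = 5 - (-3 + 3/2) = 5 - 1*(-3/2) = 5 + 3/2 = 13/2)
-116*((m(c(4), 8) - 1*(-2)²) + 1/(-76 - 62)) = -116*((-6 - 1*(-2)²) + 1/(-76 - 62)) = -116*((-6 - 1*4) + 1/(-138)) = -116*((-6 - 4) - 1/138) = -116*(-10 - 1/138) = -116*(-1381/138) = 80098/69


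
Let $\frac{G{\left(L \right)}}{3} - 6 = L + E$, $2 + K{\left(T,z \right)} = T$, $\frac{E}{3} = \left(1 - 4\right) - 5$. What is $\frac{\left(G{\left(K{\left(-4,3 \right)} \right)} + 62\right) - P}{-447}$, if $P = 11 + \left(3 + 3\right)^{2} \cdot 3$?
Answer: $\frac{43}{149} \approx 0.28859$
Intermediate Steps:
$E = -24$ ($E = 3 \left(\left(1 - 4\right) - 5\right) = 3 \left(-3 - 5\right) = 3 \left(-8\right) = -24$)
$K{\left(T,z \right)} = -2 + T$
$G{\left(L \right)} = -54 + 3 L$ ($G{\left(L \right)} = 18 + 3 \left(L - 24\right) = 18 + 3 \left(-24 + L\right) = 18 + \left(-72 + 3 L\right) = -54 + 3 L$)
$P = 119$ ($P = 11 + 6^{2} \cdot 3 = 11 + 36 \cdot 3 = 11 + 108 = 119$)
$\frac{\left(G{\left(K{\left(-4,3 \right)} \right)} + 62\right) - P}{-447} = \frac{\left(\left(-54 + 3 \left(-2 - 4\right)\right) + 62\right) - 119}{-447} = \left(\left(\left(-54 + 3 \left(-6\right)\right) + 62\right) - 119\right) \left(- \frac{1}{447}\right) = \left(\left(\left(-54 - 18\right) + 62\right) - 119\right) \left(- \frac{1}{447}\right) = \left(\left(-72 + 62\right) - 119\right) \left(- \frac{1}{447}\right) = \left(-10 - 119\right) \left(- \frac{1}{447}\right) = \left(-129\right) \left(- \frac{1}{447}\right) = \frac{43}{149}$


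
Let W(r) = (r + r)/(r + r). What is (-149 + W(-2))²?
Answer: 21904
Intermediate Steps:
W(r) = 1 (W(r) = (2*r)/((2*r)) = (2*r)*(1/(2*r)) = 1)
(-149 + W(-2))² = (-149 + 1)² = (-148)² = 21904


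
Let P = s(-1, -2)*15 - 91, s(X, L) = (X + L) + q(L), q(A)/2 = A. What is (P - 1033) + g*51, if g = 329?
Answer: 15550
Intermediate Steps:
q(A) = 2*A
s(X, L) = X + 3*L (s(X, L) = (X + L) + 2*L = (L + X) + 2*L = X + 3*L)
P = -196 (P = (-1 + 3*(-2))*15 - 91 = (-1 - 6)*15 - 91 = -7*15 - 91 = -105 - 91 = -196)
(P - 1033) + g*51 = (-196 - 1033) + 329*51 = -1229 + 16779 = 15550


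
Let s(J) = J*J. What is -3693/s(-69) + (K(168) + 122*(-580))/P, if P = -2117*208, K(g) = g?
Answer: -26876507/43675827 ≈ -0.61536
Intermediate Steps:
P = -440336
s(J) = J²
-3693/s(-69) + (K(168) + 122*(-580))/P = -3693/((-69)²) + (168 + 122*(-580))/(-440336) = -3693/4761 + (168 - 70760)*(-1/440336) = -3693*1/4761 - 70592*(-1/440336) = -1231/1587 + 4412/27521 = -26876507/43675827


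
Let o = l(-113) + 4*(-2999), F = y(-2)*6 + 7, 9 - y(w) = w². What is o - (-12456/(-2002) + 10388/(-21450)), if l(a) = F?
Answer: -69096359/5775 ≈ -11965.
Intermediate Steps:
y(w) = 9 - w²
F = 37 (F = (9 - 1*(-2)²)*6 + 7 = (9 - 1*4)*6 + 7 = (9 - 4)*6 + 7 = 5*6 + 7 = 30 + 7 = 37)
l(a) = 37
o = -11959 (o = 37 + 4*(-2999) = 37 - 11996 = -11959)
o - (-12456/(-2002) + 10388/(-21450)) = -11959 - (-12456/(-2002) + 10388/(-21450)) = -11959 - (-12456*(-1/2002) + 10388*(-1/21450)) = -11959 - (6228/1001 - 5194/10725) = -11959 - 1*33134/5775 = -11959 - 33134/5775 = -69096359/5775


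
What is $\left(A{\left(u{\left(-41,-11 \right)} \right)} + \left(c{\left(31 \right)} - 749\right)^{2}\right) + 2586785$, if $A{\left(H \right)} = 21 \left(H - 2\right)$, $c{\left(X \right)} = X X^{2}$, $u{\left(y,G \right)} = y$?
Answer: $846023646$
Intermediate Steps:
$c{\left(X \right)} = X^{3}$
$A{\left(H \right)} = -42 + 21 H$ ($A{\left(H \right)} = 21 \left(-2 + H\right) = -42 + 21 H$)
$\left(A{\left(u{\left(-41,-11 \right)} \right)} + \left(c{\left(31 \right)} - 749\right)^{2}\right) + 2586785 = \left(\left(-42 + 21 \left(-41\right)\right) + \left(31^{3} - 749\right)^{2}\right) + 2586785 = \left(\left(-42 - 861\right) + \left(29791 - 749\right)^{2}\right) + 2586785 = \left(-903 + 29042^{2}\right) + 2586785 = \left(-903 + 843437764\right) + 2586785 = 843436861 + 2586785 = 846023646$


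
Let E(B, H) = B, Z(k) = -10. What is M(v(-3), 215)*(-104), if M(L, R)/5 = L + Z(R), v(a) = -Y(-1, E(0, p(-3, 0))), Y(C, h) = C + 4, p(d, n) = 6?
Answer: 6760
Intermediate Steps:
Y(C, h) = 4 + C
v(a) = -3 (v(a) = -(4 - 1) = -1*3 = -3)
M(L, R) = -50 + 5*L (M(L, R) = 5*(L - 10) = 5*(-10 + L) = -50 + 5*L)
M(v(-3), 215)*(-104) = (-50 + 5*(-3))*(-104) = (-50 - 15)*(-104) = -65*(-104) = 6760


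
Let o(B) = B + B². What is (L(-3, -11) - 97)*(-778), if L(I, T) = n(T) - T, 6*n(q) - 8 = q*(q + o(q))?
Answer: 621233/3 ≈ 2.0708e+5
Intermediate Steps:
n(q) = 4/3 + q*(q + q*(1 + q))/6 (n(q) = 4/3 + (q*(q + q*(1 + q)))/6 = 4/3 + q*(q + q*(1 + q))/6)
L(I, T) = 4/3 - T + T²/3 + T³/6 (L(I, T) = (4/3 + T²/3 + T³/6) - T = 4/3 - T + T²/3 + T³/6)
(L(-3, -11) - 97)*(-778) = ((4/3 - 1*(-11) + (⅓)*(-11)² + (⅙)*(-11)³) - 97)*(-778) = ((4/3 + 11 + (⅓)*121 + (⅙)*(-1331)) - 97)*(-778) = ((4/3 + 11 + 121/3 - 1331/6) - 97)*(-778) = (-1015/6 - 97)*(-778) = -1597/6*(-778) = 621233/3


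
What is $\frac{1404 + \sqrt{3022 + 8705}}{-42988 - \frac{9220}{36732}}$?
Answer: $- \frac{12892932}{394761109} - \frac{27549 \sqrt{1303}}{394761109} \approx -0.035179$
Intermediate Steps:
$\frac{1404 + \sqrt{3022 + 8705}}{-42988 - \frac{9220}{36732}} = \frac{1404 + \sqrt{11727}}{-42988 - \frac{2305}{9183}} = \frac{1404 + 3 \sqrt{1303}}{-42988 - \frac{2305}{9183}} = \frac{1404 + 3 \sqrt{1303}}{- \frac{394761109}{9183}} = \left(1404 + 3 \sqrt{1303}\right) \left(- \frac{9183}{394761109}\right) = - \frac{12892932}{394761109} - \frac{27549 \sqrt{1303}}{394761109}$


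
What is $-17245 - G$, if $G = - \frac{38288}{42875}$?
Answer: $- \frac{739341087}{42875} \approx -17244.0$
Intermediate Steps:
$G = - \frac{38288}{42875}$ ($G = \left(-38288\right) \frac{1}{42875} = - \frac{38288}{42875} \approx -0.89301$)
$-17245 - G = -17245 - - \frac{38288}{42875} = -17245 + \frac{38288}{42875} = - \frac{739341087}{42875}$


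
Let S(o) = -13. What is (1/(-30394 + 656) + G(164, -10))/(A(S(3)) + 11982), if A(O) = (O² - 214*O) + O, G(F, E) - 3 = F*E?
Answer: -48681107/443690960 ≈ -0.10972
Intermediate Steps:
G(F, E) = 3 + E*F (G(F, E) = 3 + F*E = 3 + E*F)
A(O) = O² - 213*O
(1/(-30394 + 656) + G(164, -10))/(A(S(3)) + 11982) = (1/(-30394 + 656) + (3 - 10*164))/(-13*(-213 - 13) + 11982) = (1/(-29738) + (3 - 1640))/(-13*(-226) + 11982) = (-1/29738 - 1637)/(2938 + 11982) = -48681107/29738/14920 = -48681107/29738*1/14920 = -48681107/443690960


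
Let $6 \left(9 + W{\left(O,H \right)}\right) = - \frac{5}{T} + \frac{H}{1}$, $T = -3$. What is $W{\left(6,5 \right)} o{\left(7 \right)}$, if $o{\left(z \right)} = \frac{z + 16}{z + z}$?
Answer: $- \frac{1633}{126} \approx -12.96$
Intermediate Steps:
$W{\left(O,H \right)} = - \frac{157}{18} + \frac{H}{6}$ ($W{\left(O,H \right)} = -9 + \frac{- \frac{5}{-3} + \frac{H}{1}}{6} = -9 + \frac{\left(-5\right) \left(- \frac{1}{3}\right) + H 1}{6} = -9 + \frac{\frac{5}{3} + H}{6} = -9 + \left(\frac{5}{18} + \frac{H}{6}\right) = - \frac{157}{18} + \frac{H}{6}$)
$o{\left(z \right)} = \frac{16 + z}{2 z}$
$W{\left(6,5 \right)} o{\left(7 \right)} = \left(- \frac{157}{18} + \frac{1}{6} \cdot 5\right) \frac{16 + 7}{2 \cdot 7} = \left(- \frac{157}{18} + \frac{5}{6}\right) \frac{1}{2} \cdot \frac{1}{7} \cdot 23 = \left(- \frac{71}{9}\right) \frac{23}{14} = - \frac{1633}{126}$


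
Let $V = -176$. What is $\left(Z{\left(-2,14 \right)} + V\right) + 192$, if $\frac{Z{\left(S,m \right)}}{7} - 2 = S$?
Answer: $16$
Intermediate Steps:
$Z{\left(S,m \right)} = 14 + 7 S$
$\left(Z{\left(-2,14 \right)} + V\right) + 192 = \left(\left(14 + 7 \left(-2\right)\right) - 176\right) + 192 = \left(\left(14 - 14\right) - 176\right) + 192 = \left(0 - 176\right) + 192 = -176 + 192 = 16$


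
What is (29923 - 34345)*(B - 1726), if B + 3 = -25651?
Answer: 121074360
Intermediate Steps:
B = -25654 (B = -3 - 25651 = -25654)
(29923 - 34345)*(B - 1726) = (29923 - 34345)*(-25654 - 1726) = -4422*(-27380) = 121074360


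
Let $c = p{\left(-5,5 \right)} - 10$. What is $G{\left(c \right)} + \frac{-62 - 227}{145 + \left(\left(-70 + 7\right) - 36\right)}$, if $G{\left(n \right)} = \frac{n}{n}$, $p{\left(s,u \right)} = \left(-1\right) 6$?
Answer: $- \frac{243}{46} \approx -5.2826$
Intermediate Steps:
$p{\left(s,u \right)} = -6$
$c = -16$ ($c = -6 - 10 = -16$)
$G{\left(n \right)} = 1$
$G{\left(c \right)} + \frac{-62 - 227}{145 + \left(\left(-70 + 7\right) - 36\right)} = 1 + \frac{-62 - 227}{145 + \left(\left(-70 + 7\right) - 36\right)} = 1 - \frac{289}{145 - 99} = 1 - \frac{289}{46} = - \frac{243}{46}$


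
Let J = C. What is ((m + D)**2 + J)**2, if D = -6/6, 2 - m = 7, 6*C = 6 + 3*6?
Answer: 1600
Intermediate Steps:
C = 4 (C = (6 + 3*6)/6 = (6 + 18)/6 = (1/6)*24 = 4)
m = -5 (m = 2 - 1*7 = 2 - 7 = -5)
J = 4
D = -1 (D = -6*1/6 = -1)
((m + D)**2 + J)**2 = ((-5 - 1)**2 + 4)**2 = ((-6)**2 + 4)**2 = (36 + 4)**2 = 40**2 = 1600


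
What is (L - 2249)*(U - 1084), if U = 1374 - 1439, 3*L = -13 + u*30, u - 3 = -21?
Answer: 2795900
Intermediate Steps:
u = -18 (u = 3 - 21 = -18)
L = -553/3 (L = (-13 - 18*30)/3 = (-13 - 540)/3 = (⅓)*(-553) = -553/3 ≈ -184.33)
U = -65
(L - 2249)*(U - 1084) = (-553/3 - 2249)*(-65 - 1084) = -7300/3*(-1149) = 2795900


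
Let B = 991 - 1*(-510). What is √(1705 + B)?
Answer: √3206 ≈ 56.622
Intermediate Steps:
B = 1501 (B = 991 + 510 = 1501)
√(1705 + B) = √(1705 + 1501) = √3206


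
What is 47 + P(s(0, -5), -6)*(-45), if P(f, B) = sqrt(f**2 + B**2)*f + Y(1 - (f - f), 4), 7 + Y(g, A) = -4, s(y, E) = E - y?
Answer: 542 + 225*sqrt(61) ≈ 2299.3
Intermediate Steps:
Y(g, A) = -11 (Y(g, A) = -7 - 4 = -11)
P(f, B) = -11 + f*sqrt(B**2 + f**2) (P(f, B) = sqrt(f**2 + B**2)*f - 11 = sqrt(B**2 + f**2)*f - 11 = f*sqrt(B**2 + f**2) - 11 = -11 + f*sqrt(B**2 + f**2))
47 + P(s(0, -5), -6)*(-45) = 47 + (-11 + (-5 - 1*0)*sqrt((-6)**2 + (-5 - 1*0)**2))*(-45) = 47 + (-11 + (-5 + 0)*sqrt(36 + (-5 + 0)**2))*(-45) = 47 + (-11 - 5*sqrt(36 + (-5)**2))*(-45) = 47 + (-11 - 5*sqrt(36 + 25))*(-45) = 47 + (-11 - 5*sqrt(61))*(-45) = 47 + (495 + 225*sqrt(61)) = 542 + 225*sqrt(61)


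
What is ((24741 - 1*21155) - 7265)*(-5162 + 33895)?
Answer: -105708707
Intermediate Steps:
((24741 - 1*21155) - 7265)*(-5162 + 33895) = ((24741 - 21155) - 7265)*28733 = (3586 - 7265)*28733 = -3679*28733 = -105708707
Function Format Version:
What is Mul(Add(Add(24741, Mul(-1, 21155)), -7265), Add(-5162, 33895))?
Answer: -105708707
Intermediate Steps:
Mul(Add(Add(24741, Mul(-1, 21155)), -7265), Add(-5162, 33895)) = Mul(Add(Add(24741, -21155), -7265), 28733) = Mul(Add(3586, -7265), 28733) = Mul(-3679, 28733) = -105708707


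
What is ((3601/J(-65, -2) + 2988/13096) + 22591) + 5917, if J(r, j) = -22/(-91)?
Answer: 781562748/18007 ≈ 43403.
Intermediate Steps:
J(r, j) = 22/91 (J(r, j) = -22*(-1/91) = 22/91)
((3601/J(-65, -2) + 2988/13096) + 22591) + 5917 = ((3601/(22/91) + 2988/13096) + 22591) + 5917 = ((3601*(91/22) + 2988*(1/13096)) + 22591) + 5917 = ((327691/22 + 747/3274) + 22591) + 5917 = (268219192/18007 + 22591) + 5917 = 675015329/18007 + 5917 = 781562748/18007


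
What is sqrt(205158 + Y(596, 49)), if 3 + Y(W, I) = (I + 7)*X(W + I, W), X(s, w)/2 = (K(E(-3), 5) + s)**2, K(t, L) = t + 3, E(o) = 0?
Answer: 3*sqrt(5248267) ≈ 6872.7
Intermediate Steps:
K(t, L) = 3 + t
X(s, w) = 2*(3 + s)**2 (X(s, w) = 2*((3 + 0) + s)**2 = 2*(3 + s)**2)
Y(W, I) = -3 + 2*(3 + I + W)**2*(7 + I) (Y(W, I) = -3 + (I + 7)*(2*(3 + (W + I))**2) = -3 + (7 + I)*(2*(3 + (I + W))**2) = -3 + (7 + I)*(2*(3 + I + W)**2) = -3 + 2*(3 + I + W)**2*(7 + I))
sqrt(205158 + Y(596, 49)) = sqrt(205158 + (-3 + 14*(3 + 49 + 596)**2 + 2*49*(3 + 49 + 596)**2)) = sqrt(205158 + (-3 + 14*648**2 + 2*49*648**2)) = sqrt(205158 + (-3 + 14*419904 + 2*49*419904)) = sqrt(205158 + (-3 + 5878656 + 41150592)) = sqrt(205158 + 47029245) = sqrt(47234403) = 3*sqrt(5248267)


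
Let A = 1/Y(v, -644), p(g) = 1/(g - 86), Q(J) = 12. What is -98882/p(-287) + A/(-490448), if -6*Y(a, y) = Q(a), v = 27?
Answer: 36178373435457/980896 ≈ 3.6883e+7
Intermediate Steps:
Y(a, y) = -2 (Y(a, y) = -⅙*12 = -2)
p(g) = 1/(-86 + g)
A = -½ (A = 1/(-2) = -½ ≈ -0.50000)
-98882/p(-287) + A/(-490448) = -98882/(1/(-86 - 287)) - ½/(-490448) = -98882/(1/(-373)) - ½*(-1/490448) = -98882/(-1/373) + 1/980896 = -98882*(-373) + 1/980896 = 36882986 + 1/980896 = 36178373435457/980896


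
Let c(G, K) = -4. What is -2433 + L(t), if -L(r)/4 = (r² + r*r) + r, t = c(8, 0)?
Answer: -2545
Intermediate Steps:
t = -4
L(r) = -8*r² - 4*r (L(r) = -4*((r² + r*r) + r) = -4*((r² + r²) + r) = -4*(2*r² + r) = -4*(r + 2*r²) = -8*r² - 4*r)
-2433 + L(t) = -2433 - 4*(-4)*(1 + 2*(-4)) = -2433 - 4*(-4)*(1 - 8) = -2433 - 4*(-4)*(-7) = -2433 - 112 = -2545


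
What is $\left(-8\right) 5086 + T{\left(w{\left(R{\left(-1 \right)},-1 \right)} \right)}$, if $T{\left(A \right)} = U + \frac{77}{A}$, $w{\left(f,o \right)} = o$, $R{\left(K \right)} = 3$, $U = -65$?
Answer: $-40830$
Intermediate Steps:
$T{\left(A \right)} = -65 + \frac{77}{A}$
$\left(-8\right) 5086 + T{\left(w{\left(R{\left(-1 \right)},-1 \right)} \right)} = \left(-8\right) 5086 + \left(-65 + \frac{77}{-1}\right) = -40688 + \left(-65 + 77 \left(-1\right)\right) = -40688 - 142 = -40830$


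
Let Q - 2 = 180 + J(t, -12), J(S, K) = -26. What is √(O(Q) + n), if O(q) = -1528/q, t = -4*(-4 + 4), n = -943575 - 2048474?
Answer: I*√4550921427/39 ≈ 1729.8*I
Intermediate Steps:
n = -2992049
t = 0 (t = -4*0 = 0)
Q = 156 (Q = 2 + (180 - 26) = 2 + 154 = 156)
√(O(Q) + n) = √(-1528/156 - 2992049) = √(-1528*1/156 - 2992049) = √(-382/39 - 2992049) = √(-116690293/39) = I*√4550921427/39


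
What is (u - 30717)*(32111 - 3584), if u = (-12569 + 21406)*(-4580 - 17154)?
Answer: -5479867677525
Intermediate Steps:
u = -192063358 (u = 8837*(-21734) = -192063358)
(u - 30717)*(32111 - 3584) = (-192063358 - 30717)*(32111 - 3584) = -192094075*28527 = -5479867677525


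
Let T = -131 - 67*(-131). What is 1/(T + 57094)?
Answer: 1/65740 ≈ 1.5211e-5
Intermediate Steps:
T = 8646 (T = -131 + 8777 = 8646)
1/(T + 57094) = 1/(8646 + 57094) = 1/65740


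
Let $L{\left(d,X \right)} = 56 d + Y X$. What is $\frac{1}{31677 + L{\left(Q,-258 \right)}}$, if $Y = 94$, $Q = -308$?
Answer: $- \frac{1}{9823} \approx -0.0001018$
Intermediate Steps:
$L{\left(d,X \right)} = 56 d + 94 X$
$\frac{1}{31677 + L{\left(Q,-258 \right)}} = \frac{1}{31677 + \left(56 \left(-308\right) + 94 \left(-258\right)\right)} = \frac{1}{31677 - 41500} = \frac{1}{-9823} = - \frac{1}{9823}$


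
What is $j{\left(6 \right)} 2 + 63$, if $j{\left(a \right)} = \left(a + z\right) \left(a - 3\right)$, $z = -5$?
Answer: $69$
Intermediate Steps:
$j{\left(a \right)} = \left(-5 + a\right) \left(-3 + a\right)$ ($j{\left(a \right)} = \left(a - 5\right) \left(a - 3\right) = \left(-5 + a\right) \left(-3 + a\right)$)
$j{\left(6 \right)} 2 + 63 = \left(15 + 6^{2} - 48\right) 2 + 63 = \left(15 + 36 - 48\right) 2 + 63 = 3 \cdot 2 + 63 = 6 + 63 = 69$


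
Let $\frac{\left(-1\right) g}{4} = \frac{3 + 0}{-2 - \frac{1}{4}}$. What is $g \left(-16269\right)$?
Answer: $-86768$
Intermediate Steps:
$g = \frac{16}{3}$ ($g = - 4 \frac{3 + 0}{-2 - \frac{1}{4}} = - 4 \frac{3}{-2 - \frac{1}{4}} = - 4 \frac{3}{- \frac{9}{4}} = - 4 \cdot 3 \left(- \frac{4}{9}\right) = \left(-4\right) \left(- \frac{4}{3}\right) = \frac{16}{3} \approx 5.3333$)
$g \left(-16269\right) = \frac{16}{3} \left(-16269\right) = -86768$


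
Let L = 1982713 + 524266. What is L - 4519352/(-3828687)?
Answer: 9598442425925/3828687 ≈ 2.5070e+6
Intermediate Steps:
L = 2506979
L - 4519352/(-3828687) = 2506979 - 4519352/(-3828687) = 2506979 - 4519352*(-1/3828687) = 2506979 + 4519352/3828687 = 9598442425925/3828687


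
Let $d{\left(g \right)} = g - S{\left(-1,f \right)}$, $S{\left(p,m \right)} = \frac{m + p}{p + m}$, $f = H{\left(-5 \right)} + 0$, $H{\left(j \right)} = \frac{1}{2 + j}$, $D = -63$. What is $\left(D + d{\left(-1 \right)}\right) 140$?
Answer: $-9100$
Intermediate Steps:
$f = - \frac{1}{3}$ ($f = \frac{1}{2 - 5} + 0 = \frac{1}{-3} + 0 = - \frac{1}{3} + 0 = - \frac{1}{3} \approx -0.33333$)
$S{\left(p,m \right)} = 1$ ($S{\left(p,m \right)} = \frac{m + p}{m + p} = 1$)
$d{\left(g \right)} = -1 + g$ ($d{\left(g \right)} = g - 1 = -1 + g$)
$\left(D + d{\left(-1 \right)}\right) 140 = \left(-63 - 2\right) 140 = \left(-65\right) 140 = -9100$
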